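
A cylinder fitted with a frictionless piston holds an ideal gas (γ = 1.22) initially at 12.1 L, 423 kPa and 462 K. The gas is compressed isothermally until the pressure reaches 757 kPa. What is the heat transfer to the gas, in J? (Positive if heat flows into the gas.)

n = P₁V₁/(RT₁) = 423×12.1/(8.314×462) = 1.33 mol.
Isothermal: T stays 462 K; PV = const ⇒ V₂ = 6.76 L, P₂ = 757 kPa.
ΔU = 0 (ideal gas, T constant).
W = nRT ln(V₂/V₁) = 1.33×8.314×462×ln(0.559) = -2980 J.
Q = ΔU + W = -2980 J.

-2980 J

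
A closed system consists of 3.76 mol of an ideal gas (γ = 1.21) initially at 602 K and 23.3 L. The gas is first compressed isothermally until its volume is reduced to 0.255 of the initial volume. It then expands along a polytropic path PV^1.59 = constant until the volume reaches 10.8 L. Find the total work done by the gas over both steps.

-16200 J

P₁ = nRT₁/V₁ = 3.76×8.314×602/23.3 = 808 kPa.
Step 1 — Isothermal: T stays 602 K; PV = const ⇒ V₂ = 5.94 L, P₂ = 3170 kPa.
ΔU = 0 (ideal gas, T constant).
W = nRT ln(V₂/V₁) = 3.76×8.314×602×ln(0.255) = -25700 J.
Q = ΔU + W = -25700 J.
State after step 1: P = 3170 kPa, V = 5.94 L, T = 602 K.
Step 2 — Polytropic n=1.59: T₂ = T₁(V₁/V₂)^(n−1) = 602×(0.550)^0.59 = 423 K; P₂ = P₁(V₁/V₂)^n = 1220 kPa.
W = (P₁V₁−P₂V₂)/(n−1) = (3170×5.94−1220×10.8)/0.59 = 9480 J.
ΔU = nCvΔT = 3.76×39.6×(423−602) = -26600 J.
Q = ΔU + W = -17100 J.
Net over both steps: W = -16200 J, Q = -42900 J, ΔU = -26600 J.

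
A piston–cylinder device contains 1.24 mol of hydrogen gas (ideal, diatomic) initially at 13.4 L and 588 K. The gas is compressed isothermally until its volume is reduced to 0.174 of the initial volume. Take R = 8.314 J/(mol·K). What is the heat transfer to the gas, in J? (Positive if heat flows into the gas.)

P₁ = nRT₁/V₁ = 1.24×8.314×588/13.4 = 452 kPa.
Isothermal: T stays 588 K; PV = const ⇒ V₂ = 2.33 L, P₂ = 2600 kPa.
ΔU = 0 (ideal gas, T constant).
W = nRT ln(V₂/V₁) = 1.24×8.314×588×ln(0.174) = -10600 J.
Q = ΔU + W = -10600 J.

-10600 J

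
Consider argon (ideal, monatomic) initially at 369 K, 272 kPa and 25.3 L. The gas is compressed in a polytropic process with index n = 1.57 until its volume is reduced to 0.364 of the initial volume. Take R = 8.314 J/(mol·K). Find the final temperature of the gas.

656 K

Polytropic n=1.57: T₂ = T₁(V₁/V₂)^(n−1) = 369×(2.75)^0.57 = 656 K; P₂ = P₁(V₁/V₂)^n = 1330 kPa.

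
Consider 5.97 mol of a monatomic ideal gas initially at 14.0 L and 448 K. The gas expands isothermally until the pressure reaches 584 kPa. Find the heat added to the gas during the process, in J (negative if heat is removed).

22200 J

P₁ = nRT₁/V₁ = 5.97×8.314×448/14.0 = 1590 kPa.
Isothermal: T stays 448 K; PV = const ⇒ V₂ = 38.1 L, P₂ = 584 kPa.
ΔU = 0 (ideal gas, T constant).
W = nRT ln(V₂/V₁) = 5.97×8.314×448×ln(2.72) = 22200 J.
Q = ΔU + W = 22200 J.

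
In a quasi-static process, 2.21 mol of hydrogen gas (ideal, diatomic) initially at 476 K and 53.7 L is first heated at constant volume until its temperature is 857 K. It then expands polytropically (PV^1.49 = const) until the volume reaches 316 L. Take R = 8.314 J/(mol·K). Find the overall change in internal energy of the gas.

P₁ = nRT₁/V₁ = 2.21×8.314×476/53.7 = 163 kPa.
Step 1 — Isochoric: V stays 53.7 L; P/T = const ⇒ T₂ = 857 K, P₂ = 293 kPa.
W = 0 (no volume change).
ΔU = nCvΔT = 2.21×20.8×(857−476) = 17500 J.
Q = ΔU = 17500 J.
State after step 1: P = 293 kPa, V = 53.7 L, T = 857 K.
Step 2 — Polytropic n=1.49: T₂ = T₁(V₁/V₂)^(n−1) = 857×(0.170)^0.49 = 360 K; P₂ = P₁(V₁/V₂)^n = 20.9 kPa.
W = (P₁V₁−P₂V₂)/(n−1) = (293×53.7−20.9×316)/0.49 = 18700 J.
ΔU = nCvΔT = 2.21×20.8×(360−857) = -22800 J.
Q = ΔU + W = -4200 J.
Net over both steps: W = 18700 J, Q = 13300 J, ΔU = -5350 J.

-5350 J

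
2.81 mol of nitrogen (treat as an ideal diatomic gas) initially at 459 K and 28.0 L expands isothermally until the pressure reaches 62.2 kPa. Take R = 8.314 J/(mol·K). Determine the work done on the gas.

-19500 J

P₁ = nRT₁/V₁ = 2.81×8.314×459/28.0 = 383 kPa.
Isothermal: T stays 459 K; PV = const ⇒ V₂ = 172 L, P₂ = 62.2 kPa.
W = nRT ln(V₂/V₁) = 2.81×8.314×459×ln(6.16) = 19500 J.
Work done on the gas = −W_by = -19500 J.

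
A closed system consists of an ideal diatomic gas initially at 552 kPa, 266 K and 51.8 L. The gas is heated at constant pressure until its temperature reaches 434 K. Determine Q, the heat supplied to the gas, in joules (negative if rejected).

n = P₁V₁/(RT₁) = 552×51.8/(8.314×266) = 12.9 mol.
Isobaric: P stays 552 kPa; V/T = const ⇒ T₂ = 434 K, V₂ = 84.5 L.
W = PΔV = 552×(84.5−51.8) kPa·L = 18100 J.
ΔU = nCvΔT = 12.9×20.8×(434−266) = 45100 J.
Q = ΔU + W = nCpΔT = 63200 J.

63200 J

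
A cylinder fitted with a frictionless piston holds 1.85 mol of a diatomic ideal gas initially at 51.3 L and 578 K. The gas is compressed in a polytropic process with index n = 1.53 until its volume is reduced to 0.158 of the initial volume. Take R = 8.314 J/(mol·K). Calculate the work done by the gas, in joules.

-27800 J

P₁ = nRT₁/V₁ = 1.85×8.314×578/51.3 = 173 kPa.
Polytropic n=1.53: T₂ = T₁(V₁/V₂)^(n−1) = 578×(6.33)^0.53 = 1540 K; P₂ = P₁(V₁/V₂)^n = 2920 kPa.
W = (P₁V₁−P₂V₂)/(n−1) = (173×51.3−2920×8.11)/0.53 = -27800 J.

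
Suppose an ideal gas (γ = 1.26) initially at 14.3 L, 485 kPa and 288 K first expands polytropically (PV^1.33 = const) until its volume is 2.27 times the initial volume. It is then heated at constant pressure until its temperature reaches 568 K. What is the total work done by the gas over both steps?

13400 J

n = P₁V₁/(RT₁) = 485×14.3/(8.314×288) = 2.90 mol.
Step 1 — Polytropic n=1.33: T₂ = T₁(V₁/V₂)^(n−1) = 288×(0.441)^0.33 = 220 K; P₂ = P₁(V₁/V₂)^n = 163 kPa.
W = (P₁V₁−P₂V₂)/(n−1) = (485×14.3−163×32.5)/0.33 = 4980 J.
ΔU = nCvΔT = 2.90×32.0×(220−288) = -6320 J.
Q = ΔU + W = -1340 J.
State after step 1: P = 163 kPa, V = 32.5 L, T = 220 K.
Step 2 — Isobaric: P stays 163 kPa; V/T = const ⇒ T₂ = 568 K, V₂ = 83.9 L.
W = PΔV = 163×(83.9−32.5) kPa·L = 8390 J.
ΔU = nCvΔT = 2.90×32.0×(568−220) = 32300 J.
Q = ΔU + W = nCpΔT = 40600 J.
Net over both steps: W = 13400 J, Q = 39300 J, ΔU = 25900 J.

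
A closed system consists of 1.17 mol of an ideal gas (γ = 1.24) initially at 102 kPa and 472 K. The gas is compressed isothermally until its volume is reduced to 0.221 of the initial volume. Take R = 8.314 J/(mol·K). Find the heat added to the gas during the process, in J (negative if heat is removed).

-6930 J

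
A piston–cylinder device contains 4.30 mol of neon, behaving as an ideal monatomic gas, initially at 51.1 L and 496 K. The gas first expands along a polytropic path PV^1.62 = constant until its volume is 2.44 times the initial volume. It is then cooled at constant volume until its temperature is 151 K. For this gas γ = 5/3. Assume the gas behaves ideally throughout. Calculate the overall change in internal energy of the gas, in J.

-18500 J

P₁ = nRT₁/V₁ = 4.30×8.314×496/51.1 = 347 kPa.
Step 1 — Polytropic n=1.62: T₂ = T₁(V₁/V₂)^(n−1) = 496×(0.410)^0.62 = 285 K; P₂ = P₁(V₁/V₂)^n = 81.8 kPa.
W = (P₁V₁−P₂V₂)/(n−1) = (347×51.1−81.8×125)/0.62 = 12100 J.
ΔU = nCvΔT = 4.30×12.5×(285−496) = -11300 J.
Q = ΔU + W = 850 J.
State after step 1: P = 81.8 kPa, V = 125 L, T = 285 K.
Step 2 — Isochoric: V stays 125 L; P/T = const ⇒ T₂ = 151 K, P₂ = 43.3 kPa.
W = 0 (no volume change).
ΔU = nCvΔT = 4.30×12.5×(151−285) = -7200 J.
Q = ΔU = -7200 J.
Net over both steps: W = 12100 J, Q = -6350 J, ΔU = -18500 J.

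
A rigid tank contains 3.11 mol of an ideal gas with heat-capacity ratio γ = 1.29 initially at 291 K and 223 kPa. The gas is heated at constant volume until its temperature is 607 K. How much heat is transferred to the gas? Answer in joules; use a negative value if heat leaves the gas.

28200 J

V₁ = nRT₁/P₁ = 3.11×8.314×291/223 = 33.7 L.
Isochoric: V stays 33.7 L; P/T = const ⇒ T₂ = 607 K, P₂ = 465 kPa.
W = 0 (no volume change).
ΔU = nCvΔT = 3.11×28.7×(607−291) = 28200 J.
Q = ΔU = 28200 J.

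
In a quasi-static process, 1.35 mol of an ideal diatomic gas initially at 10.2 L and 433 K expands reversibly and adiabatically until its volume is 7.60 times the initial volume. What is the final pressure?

P₁ = nRT₁/V₁ = 1.35×8.314×433/10.2 = 476 kPa.
Adiabatic: TV^(γ−1) = const ⇒ T₂ = 433×(0.132)^0.400 = 192 K; PV^γ = const ⇒ P₂ = 27.9 kPa.

27.9 kPa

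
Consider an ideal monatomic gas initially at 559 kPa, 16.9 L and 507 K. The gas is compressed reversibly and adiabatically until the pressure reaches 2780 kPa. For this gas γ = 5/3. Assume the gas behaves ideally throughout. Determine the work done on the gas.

12700 J

n = P₁V₁/(RT₁) = 559×16.9/(8.314×507) = 2.24 mol.
Adiabatic: T₂/T₁ = (P₂/P₁)^((γ−1)/γ) ⇒ T₂ = 507×(4.97)^0.400 = 963 K; V₂ = 6.46 L.
ΔU = nCvΔT = 2.24×12.5×(963−507) = 12700 J.
Q = 0 for an adiabatic process, so W = −ΔU = -12700 J.
Work done on the gas = −W_by = 12700 J.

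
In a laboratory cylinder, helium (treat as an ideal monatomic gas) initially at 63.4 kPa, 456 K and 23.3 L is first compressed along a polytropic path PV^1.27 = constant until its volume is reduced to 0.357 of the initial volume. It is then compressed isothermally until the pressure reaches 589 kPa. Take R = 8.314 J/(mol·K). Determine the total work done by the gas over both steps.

-3550 J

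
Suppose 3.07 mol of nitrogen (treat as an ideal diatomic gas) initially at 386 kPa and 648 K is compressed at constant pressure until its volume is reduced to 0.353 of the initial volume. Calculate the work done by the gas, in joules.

-10700 J

V₁ = nRT₁/P₁ = 3.07×8.314×648/386 = 42.8 L.
Isobaric: P stays 386 kPa; V/T = const ⇒ T₂ = 229 K, V₂ = 15.1 L.
W = PΔV = 386×(15.1−42.8) kPa·L = -10700 J.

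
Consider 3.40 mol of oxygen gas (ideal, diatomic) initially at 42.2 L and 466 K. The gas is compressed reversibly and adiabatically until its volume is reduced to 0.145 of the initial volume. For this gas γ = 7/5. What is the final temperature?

1010 K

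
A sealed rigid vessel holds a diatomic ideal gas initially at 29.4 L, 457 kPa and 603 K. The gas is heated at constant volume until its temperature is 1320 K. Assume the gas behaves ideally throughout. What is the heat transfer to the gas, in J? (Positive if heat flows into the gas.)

39900 J

n = P₁V₁/(RT₁) = 457×29.4/(8.314×603) = 2.68 mol.
Isochoric: V stays 29.4 L; P/T = const ⇒ T₂ = 1320 K, P₂ = 1000 kPa.
W = 0 (no volume change).
ΔU = nCvΔT = 2.68×20.8×(1320−603) = 39900 J.
Q = ΔU = 39900 J.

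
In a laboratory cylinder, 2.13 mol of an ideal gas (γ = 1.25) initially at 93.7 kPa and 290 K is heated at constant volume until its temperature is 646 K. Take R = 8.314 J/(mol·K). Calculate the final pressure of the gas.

V₁ = nRT₁/P₁ = 2.13×8.314×290/93.7 = 54.8 L.
Isochoric: V stays 54.8 L; P/T = const ⇒ T₂ = 646 K, P₂ = 209 kPa.

209 kPa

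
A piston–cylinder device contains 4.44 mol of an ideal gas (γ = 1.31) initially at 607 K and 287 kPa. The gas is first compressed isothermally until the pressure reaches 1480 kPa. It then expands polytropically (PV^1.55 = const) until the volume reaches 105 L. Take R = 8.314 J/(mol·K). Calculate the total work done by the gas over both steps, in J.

-10100 J

V₁ = nRT₁/P₁ = 4.44×8.314×607/287 = 78.1 L.
Step 1 — Isothermal: T stays 607 K; PV = const ⇒ V₂ = 15.1 L, P₂ = 1480 kPa.
ΔU = 0 (ideal gas, T constant).
W = nRT ln(V₂/V₁) = 4.44×8.314×607×ln(0.194) = -36800 J.
Q = ΔU + W = -36800 J.
State after step 1: P = 1480 kPa, V = 15.1 L, T = 607 K.
Step 2 — Polytropic n=1.55: T₂ = T₁(V₁/V₂)^(n−1) = 607×(0.144)^0.55 = 209 K; P₂ = P₁(V₁/V₂)^n = 73.6 kPa.
W = (P₁V₁−P₂V₂)/(n−1) = (1480×15.1−73.6×105)/0.55 = 26700 J.
ΔU = nCvΔT = 4.44×26.8×(209−607) = -47400 J.
Q = ΔU + W = -20700 J.
Net over both steps: W = -10100 J, Q = -57400 J, ΔU = -47400 J.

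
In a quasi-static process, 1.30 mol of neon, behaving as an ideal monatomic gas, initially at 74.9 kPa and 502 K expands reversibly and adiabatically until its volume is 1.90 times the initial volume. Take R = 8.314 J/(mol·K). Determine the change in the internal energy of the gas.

-2830 J

V₁ = nRT₁/P₁ = 1.30×8.314×502/74.9 = 72.4 L.
Adiabatic: TV^(γ−1) = const ⇒ T₂ = 502×(0.526)^0.667 = 327 K; PV^γ = const ⇒ P₂ = 25.7 kPa.
For an ideal gas ΔU = nCvΔT with Cv = (3/2)R = 12.5 J/(mol·K).
ΔU = 1.30×12.5×(327−502) = -2830 J.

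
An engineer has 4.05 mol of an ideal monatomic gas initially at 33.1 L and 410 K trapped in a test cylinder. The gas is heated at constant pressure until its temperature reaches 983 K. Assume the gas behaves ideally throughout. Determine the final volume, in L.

79.4 L

P₁ = nRT₁/V₁ = 4.05×8.314×410/33.1 = 417 kPa.
Isobaric: P stays 417 kPa; V/T = const ⇒ T₂ = 983 K, V₂ = 79.4 L.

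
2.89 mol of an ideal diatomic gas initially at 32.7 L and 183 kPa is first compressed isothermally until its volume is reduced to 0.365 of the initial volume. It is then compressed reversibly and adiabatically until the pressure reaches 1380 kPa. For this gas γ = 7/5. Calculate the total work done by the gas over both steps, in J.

T₁ = P₁V₁/(nR) = 183×32.7/(2.89×8.314) = 249 K.
Step 1 — Isothermal: T stays 249 K; PV = const ⇒ V₂ = 11.9 L, P₂ = 501 kPa.
ΔU = 0 (ideal gas, T constant).
W = nRT ln(V₂/V₁) = 2.89×8.314×249×ln(0.365) = -6030 J.
Q = ΔU + W = -6030 J.
State after step 1: P = 501 kPa, V = 11.9 L, T = 249 K.
Step 2 — Adiabatic: T₂/T₁ = (P₂/P₁)^((γ−1)/γ) ⇒ T₂ = 249×(2.75)^0.286 = 333 K; V₂ = 5.79 L.
ΔU = nCvΔT = 2.89×20.8×(333−249) = 5020 J.
Q = 0 for an adiabatic process, so W = −ΔU = -5020 J.
Net over both steps: W = -11000 J, Q = -6030 J, ΔU = 5020 J.

-11000 J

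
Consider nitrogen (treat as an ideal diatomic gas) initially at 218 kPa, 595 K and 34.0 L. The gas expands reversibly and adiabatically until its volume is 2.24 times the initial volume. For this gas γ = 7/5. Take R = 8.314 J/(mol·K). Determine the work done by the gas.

n = P₁V₁/(RT₁) = 218×34.0/(8.314×595) = 1.50 mol.
Adiabatic: TV^(γ−1) = const ⇒ T₂ = 595×(0.446)^0.400 = 431 K; PV^γ = const ⇒ P₂ = 70.5 kPa.
ΔU = nCvΔT = 1.50×20.8×(431−595) = -5110 J.
Q = 0 for an adiabatic process, so W = −ΔU = 5110 J.

5110 J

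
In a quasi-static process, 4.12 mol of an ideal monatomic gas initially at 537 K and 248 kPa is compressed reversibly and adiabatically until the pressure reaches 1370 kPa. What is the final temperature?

V₁ = nRT₁/P₁ = 4.12×8.314×537/248 = 74.2 L.
Adiabatic: T₂/T₁ = (P₂/P₁)^((γ−1)/γ) ⇒ T₂ = 537×(5.52)^0.400 = 1060 K; V₂ = 26.6 L.

1060 K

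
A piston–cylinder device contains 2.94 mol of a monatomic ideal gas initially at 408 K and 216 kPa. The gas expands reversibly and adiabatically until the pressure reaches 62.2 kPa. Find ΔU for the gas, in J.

-5870 J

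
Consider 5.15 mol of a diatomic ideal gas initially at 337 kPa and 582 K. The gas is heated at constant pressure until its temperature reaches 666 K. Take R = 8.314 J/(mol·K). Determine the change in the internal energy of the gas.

V₁ = nRT₁/P₁ = 5.15×8.314×582/337 = 73.9 L.
Isobaric: P stays 337 kPa; V/T = const ⇒ T₂ = 666 K, V₂ = 84.6 L.
For an ideal gas ΔU = nCvΔT with Cv = (5/2)R = 20.8 J/(mol·K).
ΔU = 5.15×20.8×(666−582) = 8990 J.

8990 J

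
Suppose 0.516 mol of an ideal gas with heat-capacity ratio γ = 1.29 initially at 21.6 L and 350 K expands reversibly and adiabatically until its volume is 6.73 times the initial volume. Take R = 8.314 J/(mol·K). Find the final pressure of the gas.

5.94 kPa

P₁ = nRT₁/V₁ = 0.516×8.314×350/21.6 = 69.5 kPa.
Adiabatic: TV^(γ−1) = const ⇒ T₂ = 350×(0.149)^0.290 = 201 K; PV^γ = const ⇒ P₂ = 5.94 kPa.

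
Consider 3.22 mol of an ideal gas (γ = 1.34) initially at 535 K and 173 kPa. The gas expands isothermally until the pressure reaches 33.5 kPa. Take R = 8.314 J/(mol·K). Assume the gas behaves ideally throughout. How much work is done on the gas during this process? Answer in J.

-23500 J

V₁ = nRT₁/P₁ = 3.22×8.314×535/173 = 82.8 L.
Isothermal: T stays 535 K; PV = const ⇒ V₂ = 428 L, P₂ = 33.5 kPa.
W = nRT ln(V₂/V₁) = 3.22×8.314×535×ln(5.16) = 23500 J.
Work done on the gas = −W_by = -23500 J.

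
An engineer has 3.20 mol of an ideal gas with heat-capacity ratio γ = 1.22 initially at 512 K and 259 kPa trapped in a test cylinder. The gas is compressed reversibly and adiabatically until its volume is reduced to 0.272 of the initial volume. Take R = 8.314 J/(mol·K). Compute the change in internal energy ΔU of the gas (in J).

V₁ = nRT₁/P₁ = 3.20×8.314×512/259 = 52.6 L.
Adiabatic: TV^(γ−1) = const ⇒ T₂ = 512×(3.68)^0.220 = 682 K; PV^γ = const ⇒ P₂ = 1270 kPa.
For an ideal gas ΔU = nCvΔT with Cv = R/(γ−1) = 37.8 J/(mol·K).
ΔU = 3.20×37.8×(682−512) = 20500 J.

20500 J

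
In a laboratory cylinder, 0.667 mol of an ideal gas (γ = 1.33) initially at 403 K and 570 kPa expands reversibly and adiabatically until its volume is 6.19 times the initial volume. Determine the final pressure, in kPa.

50.5 kPa

V₁ = nRT₁/P₁ = 0.667×8.314×403/570 = 3.92 L.
Adiabatic: TV^(γ−1) = const ⇒ T₂ = 403×(0.162)^0.330 = 221 K; PV^γ = const ⇒ P₂ = 50.5 kPa.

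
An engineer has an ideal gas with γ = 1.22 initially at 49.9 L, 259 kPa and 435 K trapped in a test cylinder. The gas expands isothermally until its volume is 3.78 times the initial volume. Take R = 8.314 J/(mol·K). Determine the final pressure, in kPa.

Isothermal: T stays 435 K; PV = const ⇒ V₂ = 189 L, P₂ = 68.5 kPa.

68.5 kPa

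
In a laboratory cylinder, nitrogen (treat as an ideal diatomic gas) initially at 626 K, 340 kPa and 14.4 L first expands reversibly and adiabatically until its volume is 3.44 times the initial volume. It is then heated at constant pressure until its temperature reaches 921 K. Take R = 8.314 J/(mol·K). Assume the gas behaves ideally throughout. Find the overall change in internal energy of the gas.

n = P₁V₁/(RT₁) = 340×14.4/(8.314×626) = 0.941 mol.
Step 1 — Adiabatic: TV^(γ−1) = const ⇒ T₂ = 626×(0.291)^0.400 = 382 K; PV^γ = const ⇒ P₂ = 60.3 kPa.
ΔU = nCvΔT = 0.941×20.8×(382−626) = -4770 J.
Q = 0 for an adiabatic process, so W = −ΔU = 4770 J.
State after step 1: P = 60.3 kPa, V = 49.5 L, T = 382 K.
Step 2 — Isobaric: P stays 60.3 kPa; V/T = const ⇒ T₂ = 921 K, V₂ = 119 L.
W = PΔV = 60.3×(119−49.5) kPa·L = 4220 J.
ΔU = nCvΔT = 0.941×20.8×(921−382) = 10500 J.
Q = ΔU + W = nCpΔT = 14800 J.
Net over both steps: W = 8990 J, Q = 14800 J, ΔU = 5770 J.

5770 J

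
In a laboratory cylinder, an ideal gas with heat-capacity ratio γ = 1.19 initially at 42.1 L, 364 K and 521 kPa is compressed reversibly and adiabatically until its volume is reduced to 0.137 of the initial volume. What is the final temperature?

Adiabatic: TV^(γ−1) = const ⇒ T₂ = 364×(7.30)^0.190 = 531 K; PV^γ = const ⇒ P₂ = 5550 kPa.

531 K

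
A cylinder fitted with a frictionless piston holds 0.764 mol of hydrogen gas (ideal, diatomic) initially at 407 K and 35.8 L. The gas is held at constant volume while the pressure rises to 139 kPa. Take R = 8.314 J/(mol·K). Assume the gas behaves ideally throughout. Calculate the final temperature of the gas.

783 K

P₁ = nRT₁/V₁ = 0.764×8.314×407/35.8 = 72.2 kPa.
Isochoric: V stays 35.8 L; P/T = const ⇒ T₂ = 783 K, P₂ = 139 kPa.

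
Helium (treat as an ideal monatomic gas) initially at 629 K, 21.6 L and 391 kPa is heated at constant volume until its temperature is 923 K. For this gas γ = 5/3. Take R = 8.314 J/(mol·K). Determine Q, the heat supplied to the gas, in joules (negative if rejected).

n = P₁V₁/(RT₁) = 391×21.6/(8.314×629) = 1.61 mol.
Isochoric: V stays 21.6 L; P/T = const ⇒ T₂ = 923 K, P₂ = 574 kPa.
W = 0 (no volume change).
ΔU = nCvΔT = 1.61×12.5×(923−629) = 5920 J.
Q = ΔU = 5920 J.

5920 J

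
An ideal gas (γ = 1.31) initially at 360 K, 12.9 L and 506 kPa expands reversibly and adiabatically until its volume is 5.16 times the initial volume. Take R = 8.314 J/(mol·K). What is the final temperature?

Adiabatic: TV^(γ−1) = const ⇒ T₂ = 360×(0.194)^0.310 = 216 K; PV^γ = const ⇒ P₂ = 59.0 kPa.

216 K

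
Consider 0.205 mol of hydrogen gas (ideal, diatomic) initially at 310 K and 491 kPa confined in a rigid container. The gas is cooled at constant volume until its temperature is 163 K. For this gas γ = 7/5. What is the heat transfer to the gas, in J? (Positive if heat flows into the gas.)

-626 J

V₁ = nRT₁/P₁ = 0.205×8.314×310/491 = 1.08 L.
Isochoric: V stays 1.08 L; P/T = const ⇒ T₂ = 163 K, P₂ = 258 kPa.
W = 0 (no volume change).
ΔU = nCvΔT = 0.205×20.8×(163−310) = -626 J.
Q = ΔU = -626 J.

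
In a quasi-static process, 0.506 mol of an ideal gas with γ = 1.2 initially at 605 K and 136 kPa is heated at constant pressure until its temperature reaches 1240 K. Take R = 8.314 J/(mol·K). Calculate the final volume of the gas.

38.4 L

V₁ = nRT₁/P₁ = 0.506×8.314×605/136 = 18.7 L.
Isobaric: P stays 136 kPa; V/T = const ⇒ T₂ = 1240 K, V₂ = 38.4 L.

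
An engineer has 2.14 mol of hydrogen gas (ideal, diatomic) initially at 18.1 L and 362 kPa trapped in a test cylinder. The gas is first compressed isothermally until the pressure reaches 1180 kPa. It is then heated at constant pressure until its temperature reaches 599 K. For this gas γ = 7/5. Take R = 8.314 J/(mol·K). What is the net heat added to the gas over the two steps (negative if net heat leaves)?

6630 J

T₁ = P₁V₁/(nR) = 362×18.1/(2.14×8.314) = 368 K.
Step 1 — Isothermal: T stays 368 K; PV = const ⇒ V₂ = 5.55 L, P₂ = 1180 kPa.
ΔU = 0 (ideal gas, T constant).
W = nRT ln(V₂/V₁) = 2.14×8.314×368×ln(0.307) = -7740 J.
Q = ΔU + W = -7740 J.
State after step 1: P = 1180 kPa, V = 5.55 L, T = 368 K.
Step 2 — Isobaric: P stays 1180 kPa; V/T = const ⇒ T₂ = 599 K, V₂ = 9.03 L.
W = PΔV = 1180×(9.03−5.55) kPa·L = 4110 J.
ΔU = nCvΔT = 2.14×20.8×(599−368) = 10300 J.
Q = ΔU + W = nCpΔT = 14400 J.
Net over both steps: W = -3640 J, Q = 6630 J, ΔU = 10300 J.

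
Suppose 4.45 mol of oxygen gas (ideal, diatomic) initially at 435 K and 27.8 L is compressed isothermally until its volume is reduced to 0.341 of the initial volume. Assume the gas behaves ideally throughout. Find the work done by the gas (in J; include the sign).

-17300 J

P₁ = nRT₁/V₁ = 4.45×8.314×435/27.8 = 579 kPa.
Isothermal: T stays 435 K; PV = const ⇒ V₂ = 9.48 L, P₂ = 1700 kPa.
W = nRT ln(V₂/V₁) = 4.45×8.314×435×ln(0.341) = -17300 J.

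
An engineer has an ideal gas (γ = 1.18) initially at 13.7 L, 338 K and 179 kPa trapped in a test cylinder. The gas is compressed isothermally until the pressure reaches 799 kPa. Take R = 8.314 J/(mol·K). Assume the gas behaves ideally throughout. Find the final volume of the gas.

3.07 L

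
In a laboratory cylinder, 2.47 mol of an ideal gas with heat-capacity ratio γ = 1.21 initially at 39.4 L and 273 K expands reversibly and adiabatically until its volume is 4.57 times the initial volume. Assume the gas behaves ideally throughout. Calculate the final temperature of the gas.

198 K

P₁ = nRT₁/V₁ = 2.47×8.314×273/39.4 = 142 kPa.
Adiabatic: TV^(γ−1) = const ⇒ T₂ = 273×(0.219)^0.210 = 198 K; PV^γ = const ⇒ P₂ = 22.6 kPa.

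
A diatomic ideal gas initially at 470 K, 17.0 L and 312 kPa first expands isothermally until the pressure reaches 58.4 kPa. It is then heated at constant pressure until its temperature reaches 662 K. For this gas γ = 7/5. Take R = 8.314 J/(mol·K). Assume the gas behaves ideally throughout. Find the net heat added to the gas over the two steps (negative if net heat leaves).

n = P₁V₁/(RT₁) = 312×17.0/(8.314×470) = 1.36 mol.
Step 1 — Isothermal: T stays 470 K; PV = const ⇒ V₂ = 90.8 L, P₂ = 58.4 kPa.
ΔU = 0 (ideal gas, T constant).
W = nRT ln(V₂/V₁) = 1.36×8.314×470×ln(5.34) = 8890 J.
Q = ΔU + W = 8890 J.
State after step 1: P = 58.4 kPa, V = 90.8 L, T = 470 K.
Step 2 — Isobaric: P stays 58.4 kPa; V/T = const ⇒ T₂ = 662 K, V₂ = 128 L.
W = PΔV = 58.4×(128−90.8) kPa·L = 2170 J.
ΔU = nCvΔT = 1.36×20.8×(662−470) = 5420 J.
Q = ΔU + W = nCpΔT = 7580 J.
Net over both steps: W = 11100 J, Q = 16500 J, ΔU = 5420 J.

16500 J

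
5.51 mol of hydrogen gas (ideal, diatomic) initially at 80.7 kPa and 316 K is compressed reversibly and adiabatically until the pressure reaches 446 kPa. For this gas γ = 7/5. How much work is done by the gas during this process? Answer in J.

-22800 J

V₁ = nRT₁/P₁ = 5.51×8.314×316/80.7 = 179 L.
Adiabatic: T₂/T₁ = (P₂/P₁)^((γ−1)/γ) ⇒ T₂ = 316×(5.53)^0.286 = 515 K; V₂ = 52.9 L.
ΔU = nCvΔT = 5.51×20.8×(515−316) = 22800 J.
Q = 0 for an adiabatic process, so W = −ΔU = -22800 J.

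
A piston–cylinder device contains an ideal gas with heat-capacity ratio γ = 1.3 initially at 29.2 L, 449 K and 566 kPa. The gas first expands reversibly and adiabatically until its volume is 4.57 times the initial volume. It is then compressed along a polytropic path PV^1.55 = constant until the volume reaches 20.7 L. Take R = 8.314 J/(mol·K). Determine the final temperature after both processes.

n = P₁V₁/(RT₁) = 566×29.2/(8.314×449) = 4.43 mol.
Step 1 — Adiabatic: TV^(γ−1) = const ⇒ T₂ = 449×(0.219)^0.300 = 285 K; PV^γ = const ⇒ P₂ = 78.5 kPa.
ΔU = nCvΔT = 4.43×27.7×(285−449) = -20200 J.
Q = 0 for an adiabatic process, so W = −ΔU = 20200 J.
State after step 1: P = 78.5 kPa, V = 133 L, T = 285 K.
Step 2 — Polytropic n=1.55: T₂ = T₁(V₁/V₂)^(n−1) = 285×(6.45)^0.55 = 793 K; P₂ = P₁(V₁/V₂)^n = 1410 kPa.
W = (P₁V₁−P₂V₂)/(n−1) = (78.5×133−1410×20.7)/0.55 = -34000 J.
ΔU = nCvΔT = 4.43×27.7×(793−285) = 62400 J.
Q = ΔU + W = 28400 J.
Net over both steps: W = -13900 J, Q = 28400 J, ΔU = 42200 J.

793 K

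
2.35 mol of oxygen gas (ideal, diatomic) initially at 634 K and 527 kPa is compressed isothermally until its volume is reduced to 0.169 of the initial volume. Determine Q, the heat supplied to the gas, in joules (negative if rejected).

-22000 J

V₁ = nRT₁/P₁ = 2.35×8.314×634/527 = 23.5 L.
Isothermal: T stays 634 K; PV = const ⇒ V₂ = 3.97 L, P₂ = 3120 kPa.
ΔU = 0 (ideal gas, T constant).
W = nRT ln(V₂/V₁) = 2.35×8.314×634×ln(0.169) = -22000 J.
Q = ΔU + W = -22000 J.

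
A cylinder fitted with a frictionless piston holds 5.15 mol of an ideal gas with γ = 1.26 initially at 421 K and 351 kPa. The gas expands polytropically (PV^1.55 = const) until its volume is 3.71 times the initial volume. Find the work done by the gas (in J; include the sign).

16800 J

V₁ = nRT₁/P₁ = 5.15×8.314×421/351 = 51.4 L.
Polytropic n=1.55: T₂ = T₁(V₁/V₂)^(n−1) = 421×(0.270)^0.55 = 205 K; P₂ = P₁(V₁/V₂)^n = 46.0 kPa.
W = (P₁V₁−P₂V₂)/(n−1) = (351×51.4−46.0×191)/0.55 = 16800 J.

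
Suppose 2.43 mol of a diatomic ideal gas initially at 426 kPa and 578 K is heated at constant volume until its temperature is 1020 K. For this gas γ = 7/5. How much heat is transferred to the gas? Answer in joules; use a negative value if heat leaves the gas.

V₁ = nRT₁/P₁ = 2.43×8.314×578/426 = 27.4 L.
Isochoric: V stays 27.4 L; P/T = const ⇒ T₂ = 1020 K, P₂ = 752 kPa.
W = 0 (no volume change).
ΔU = nCvΔT = 2.43×20.8×(1020−578) = 22300 J.
Q = ΔU = 22300 J.

22300 J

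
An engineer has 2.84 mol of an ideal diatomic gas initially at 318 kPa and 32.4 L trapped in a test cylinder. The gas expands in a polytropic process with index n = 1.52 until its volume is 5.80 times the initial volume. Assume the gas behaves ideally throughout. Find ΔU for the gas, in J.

-15400 J

T₁ = P₁V₁/(nR) = 318×32.4/(2.84×8.314) = 436 K.
Polytropic n=1.52: T₂ = T₁(V₁/V₂)^(n−1) = 436×(0.172)^0.52 = 175 K; P₂ = P₁(V₁/V₂)^n = 22.0 kPa.
For an ideal gas ΔU = nCvΔT with Cv = (5/2)R = 20.8 J/(mol·K).
ΔU = 2.84×20.8×(175−436) = -15400 J.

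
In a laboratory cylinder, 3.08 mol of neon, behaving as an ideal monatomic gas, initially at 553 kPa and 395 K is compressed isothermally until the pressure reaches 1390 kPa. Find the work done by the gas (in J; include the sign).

V₁ = nRT₁/P₁ = 3.08×8.314×395/553 = 18.3 L.
Isothermal: T stays 395 K; PV = const ⇒ V₂ = 7.28 L, P₂ = 1390 kPa.
W = nRT ln(V₂/V₁) = 3.08×8.314×395×ln(0.398) = -9320 J.

-9320 J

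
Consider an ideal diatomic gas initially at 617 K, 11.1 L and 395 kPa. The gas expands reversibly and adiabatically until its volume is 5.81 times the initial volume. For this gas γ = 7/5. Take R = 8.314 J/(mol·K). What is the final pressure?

33.6 kPa

Adiabatic: TV^(γ−1) = const ⇒ T₂ = 617×(0.172)^0.400 = 305 K; PV^γ = const ⇒ P₂ = 33.6 kPa.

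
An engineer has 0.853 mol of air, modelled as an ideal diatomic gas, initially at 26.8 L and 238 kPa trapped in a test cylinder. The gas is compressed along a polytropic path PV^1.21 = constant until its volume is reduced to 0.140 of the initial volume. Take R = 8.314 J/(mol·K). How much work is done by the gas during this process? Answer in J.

-15500 J

T₁ = P₁V₁/(nR) = 238×26.8/(0.853×8.314) = 899 K.
Polytropic n=1.21: T₂ = T₁(V₁/V₂)^(n−1) = 899×(7.14)^0.21 = 1360 K; P₂ = P₁(V₁/V₂)^n = 2570 kPa.
W = (P₁V₁−P₂V₂)/(n−1) = (238×26.8−2570×3.75)/0.21 = -15500 J.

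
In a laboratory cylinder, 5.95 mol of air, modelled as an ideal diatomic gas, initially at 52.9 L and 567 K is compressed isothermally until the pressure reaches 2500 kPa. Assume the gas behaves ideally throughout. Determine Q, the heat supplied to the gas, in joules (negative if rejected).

P₁ = nRT₁/V₁ = 5.95×8.314×567/52.9 = 530 kPa.
Isothermal: T stays 567 K; PV = const ⇒ V₂ = 11.2 L, P₂ = 2500 kPa.
ΔU = 0 (ideal gas, T constant).
W = nRT ln(V₂/V₁) = 5.95×8.314×567×ln(0.212) = -43500 J.
Q = ΔU + W = -43500 J.

-43500 J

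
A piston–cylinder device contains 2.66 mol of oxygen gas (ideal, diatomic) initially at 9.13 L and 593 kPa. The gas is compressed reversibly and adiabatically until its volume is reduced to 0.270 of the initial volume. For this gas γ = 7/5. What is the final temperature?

T₁ = P₁V₁/(nR) = 593×9.13/(2.66×8.314) = 245 K.
Adiabatic: TV^(γ−1) = const ⇒ T₂ = 245×(3.70)^0.400 = 413 K; PV^γ = const ⇒ P₂ = 3710 kPa.

413 K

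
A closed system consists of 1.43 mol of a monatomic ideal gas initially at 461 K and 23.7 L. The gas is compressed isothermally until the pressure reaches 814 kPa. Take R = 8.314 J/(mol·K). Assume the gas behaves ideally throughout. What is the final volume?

P₁ = nRT₁/V₁ = 1.43×8.314×461/23.7 = 231 kPa.
Isothermal: T stays 461 K; PV = const ⇒ V₂ = 6.73 L, P₂ = 814 kPa.

6.73 L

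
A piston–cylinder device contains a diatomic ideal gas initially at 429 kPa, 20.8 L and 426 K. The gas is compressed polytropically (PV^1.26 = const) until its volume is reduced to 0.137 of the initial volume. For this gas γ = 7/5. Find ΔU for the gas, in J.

n = P₁V₁/(RT₁) = 429×20.8/(8.314×426) = 2.52 mol.
Polytropic n=1.26: T₂ = T₁(V₁/V₂)^(n−1) = 426×(7.30)^0.26 = 714 K; P₂ = P₁(V₁/V₂)^n = 5250 kPa.
For an ideal gas ΔU = nCvΔT with Cv = (5/2)R = 20.8 J/(mol·K).
ΔU = 2.52×20.8×(714−426) = 15100 J.

15100 J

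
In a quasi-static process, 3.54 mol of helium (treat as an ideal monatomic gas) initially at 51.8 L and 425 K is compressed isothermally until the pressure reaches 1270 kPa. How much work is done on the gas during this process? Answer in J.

20800 J

P₁ = nRT₁/V₁ = 3.54×8.314×425/51.8 = 241 kPa.
Isothermal: T stays 425 K; PV = const ⇒ V₂ = 9.85 L, P₂ = 1270 kPa.
W = nRT ln(V₂/V₁) = 3.54×8.314×425×ln(0.190) = -20800 J.
Work done on the gas = −W_by = 20800 J.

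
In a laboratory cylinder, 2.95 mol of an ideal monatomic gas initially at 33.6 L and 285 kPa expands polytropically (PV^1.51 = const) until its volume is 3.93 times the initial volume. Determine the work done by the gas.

9430 J

T₁ = P₁V₁/(nR) = 285×33.6/(2.95×8.314) = 390 K.
Polytropic n=1.51: T₂ = T₁(V₁/V₂)^(n−1) = 390×(0.254)^0.51 = 194 K; P₂ = P₁(V₁/V₂)^n = 36.1 kPa.
W = (P₁V₁−P₂V₂)/(n−1) = (285×33.6−36.1×132)/0.51 = 9430 J.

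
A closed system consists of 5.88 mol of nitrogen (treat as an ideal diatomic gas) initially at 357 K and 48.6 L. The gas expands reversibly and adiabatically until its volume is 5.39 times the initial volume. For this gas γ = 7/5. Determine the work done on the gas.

-21400 J

P₁ = nRT₁/V₁ = 5.88×8.314×357/48.6 = 359 kPa.
Adiabatic: TV^(γ−1) = const ⇒ T₂ = 357×(0.186)^0.400 = 182 K; PV^γ = const ⇒ P₂ = 34.0 kPa.
ΔU = nCvΔT = 5.88×20.8×(182−357) = -21400 J.
Q = 0 for an adiabatic process, so W = −ΔU = 21400 J.
Work done on the gas = −W_by = -21400 J.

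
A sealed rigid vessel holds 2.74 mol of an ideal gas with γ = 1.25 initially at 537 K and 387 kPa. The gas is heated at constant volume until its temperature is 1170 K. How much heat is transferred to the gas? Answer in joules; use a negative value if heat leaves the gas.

57700 J

V₁ = nRT₁/P₁ = 2.74×8.314×537/387 = 31.6 L.
Isochoric: V stays 31.6 L; P/T = const ⇒ T₂ = 1170 K, P₂ = 843 kPa.
W = 0 (no volume change).
ΔU = nCvΔT = 2.74×33.3×(1170−537) = 57700 J.
Q = ΔU = 57700 J.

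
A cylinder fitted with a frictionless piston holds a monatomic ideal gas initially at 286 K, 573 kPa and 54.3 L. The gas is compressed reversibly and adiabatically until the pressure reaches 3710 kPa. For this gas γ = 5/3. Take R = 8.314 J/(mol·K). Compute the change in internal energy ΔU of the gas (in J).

n = P₁V₁/(RT₁) = 573×54.3/(8.314×286) = 13.1 mol.
Adiabatic: T₂/T₁ = (P₂/P₁)^((γ−1)/γ) ⇒ T₂ = 286×(6.47)^0.400 = 604 K; V₂ = 17.7 L.
For an ideal gas ΔU = nCvΔT with Cv = (3/2)R = 12.5 J/(mol·K).
ΔU = 13.1×12.5×(604−286) = 51900 J.

51900 J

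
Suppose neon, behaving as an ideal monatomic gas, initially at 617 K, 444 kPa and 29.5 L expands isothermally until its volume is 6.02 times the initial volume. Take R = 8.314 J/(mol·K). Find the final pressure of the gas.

73.8 kPa

Isothermal: T stays 617 K; PV = const ⇒ V₂ = 178 L, P₂ = 73.8 kPa.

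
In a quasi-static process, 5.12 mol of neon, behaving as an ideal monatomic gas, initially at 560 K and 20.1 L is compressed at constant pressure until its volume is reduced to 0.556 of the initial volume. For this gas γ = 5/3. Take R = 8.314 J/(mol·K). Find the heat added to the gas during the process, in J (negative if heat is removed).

P₁ = nRT₁/V₁ = 5.12×8.314×560/20.1 = 1190 kPa.
Isobaric: P stays 1190 kPa; V/T = const ⇒ T₂ = 311 K, V₂ = 11.2 L.
W = PΔV = 1190×(11.2−20.1) kPa·L = -10600 J.
ΔU = nCvΔT = 5.12×12.5×(311−560) = -15900 J.
Q = ΔU + W = nCpΔT = -26500 J.

-26500 J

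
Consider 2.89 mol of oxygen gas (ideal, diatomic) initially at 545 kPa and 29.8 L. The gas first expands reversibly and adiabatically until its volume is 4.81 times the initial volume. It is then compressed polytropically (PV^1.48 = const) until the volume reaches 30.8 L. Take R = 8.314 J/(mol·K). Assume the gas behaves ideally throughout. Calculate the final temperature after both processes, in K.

754 K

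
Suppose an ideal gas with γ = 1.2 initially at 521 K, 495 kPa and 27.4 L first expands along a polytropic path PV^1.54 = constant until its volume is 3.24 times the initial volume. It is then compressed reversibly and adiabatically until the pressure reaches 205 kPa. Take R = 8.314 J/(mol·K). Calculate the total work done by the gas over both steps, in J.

n = P₁V₁/(RT₁) = 495×27.4/(8.314×521) = 3.13 mol.
Step 1 — Polytropic n=1.54: T₂ = T₁(V₁/V₂)^(n−1) = 521×(0.309)^0.54 = 276 K; P₂ = P₁(V₁/V₂)^n = 81.0 kPa.
W = (P₁V₁−P₂V₂)/(n−1) = (495×27.4−81.0×88.8)/0.54 = 11800 J.
ΔU = nCvΔT = 3.13×41.6×(276−521) = -31900 J.
Q = ΔU + W = -20100 J.
State after step 1: P = 81.0 kPa, V = 88.8 L, T = 276 K.
Step 2 — Adiabatic: T₂/T₁ = (P₂/P₁)^((γ−1)/γ) ⇒ T₂ = 276×(2.53)^0.167 = 322 K; V₂ = 40.9 L.
ΔU = nCvΔT = 3.13×41.6×(322−276) = 6020 J.
Q = 0 for an adiabatic process, so W = −ΔU = -6020 J.
Net over both steps: W = 5790 J, Q = -20100 J, ΔU = -25900 J.

5790 J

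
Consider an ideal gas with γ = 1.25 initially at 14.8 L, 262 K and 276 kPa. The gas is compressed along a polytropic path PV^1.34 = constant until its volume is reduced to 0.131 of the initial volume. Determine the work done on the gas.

12000 J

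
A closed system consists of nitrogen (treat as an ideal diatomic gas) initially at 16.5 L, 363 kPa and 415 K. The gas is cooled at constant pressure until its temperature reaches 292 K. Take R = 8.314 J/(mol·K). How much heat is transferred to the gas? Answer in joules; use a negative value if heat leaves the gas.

-6210 J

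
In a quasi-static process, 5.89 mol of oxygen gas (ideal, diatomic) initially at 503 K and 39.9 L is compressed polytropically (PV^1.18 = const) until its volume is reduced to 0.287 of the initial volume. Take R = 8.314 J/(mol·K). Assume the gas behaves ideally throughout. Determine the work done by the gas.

-34500 J

P₁ = nRT₁/V₁ = 5.89×8.314×503/39.9 = 617 kPa.
Polytropic n=1.18: T₂ = T₁(V₁/V₂)^(n−1) = 503×(3.48)^0.18 = 630 K; P₂ = P₁(V₁/V₂)^n = 2690 kPa.
W = (P₁V₁−P₂V₂)/(n−1) = (617×39.9−2690×11.5)/0.18 = -34500 J.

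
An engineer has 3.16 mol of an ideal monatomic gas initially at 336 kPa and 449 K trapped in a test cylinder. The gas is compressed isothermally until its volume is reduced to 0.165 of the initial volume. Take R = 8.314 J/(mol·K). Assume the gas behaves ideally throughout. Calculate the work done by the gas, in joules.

V₁ = nRT₁/P₁ = 3.16×8.314×449/336 = 35.1 L.
Isothermal: T stays 449 K; PV = const ⇒ V₂ = 5.79 L, P₂ = 2040 kPa.
W = nRT ln(V₂/V₁) = 3.16×8.314×449×ln(0.165) = -21300 J.

-21300 J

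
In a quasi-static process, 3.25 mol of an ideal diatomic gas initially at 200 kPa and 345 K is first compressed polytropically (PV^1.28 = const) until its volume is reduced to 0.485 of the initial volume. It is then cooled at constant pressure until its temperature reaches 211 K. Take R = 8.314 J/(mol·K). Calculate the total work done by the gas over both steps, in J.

-13200 J

V₁ = nRT₁/P₁ = 3.25×8.314×345/200 = 46.6 L.
Step 1 — Polytropic n=1.28: T₂ = T₁(V₁/V₂)^(n−1) = 345×(2.06)^0.28 = 422 K; P₂ = P₁(V₁/V₂)^n = 505 kPa.
W = (P₁V₁−P₂V₂)/(n−1) = (200×46.6−505×22.6)/0.28 = -7480 J.
ΔU = nCvΔT = 3.25×20.8×(422−345) = 5230 J.
Q = ΔU + W = -2240 J.
State after step 1: P = 505 kPa, V = 22.6 L, T = 422 K.
Step 2 — Isobaric: P stays 505 kPa; V/T = const ⇒ T₂ = 211 K, V₂ = 11.3 L.
W = PΔV = 505×(11.3−22.6) kPa·L = -5710 J.
ΔU = nCvΔT = 3.25×20.8×(211−422) = -14300 J.
Q = ΔU + W = nCpΔT = -20000 J.
Net over both steps: W = -13200 J, Q = -22200 J, ΔU = -9050 J.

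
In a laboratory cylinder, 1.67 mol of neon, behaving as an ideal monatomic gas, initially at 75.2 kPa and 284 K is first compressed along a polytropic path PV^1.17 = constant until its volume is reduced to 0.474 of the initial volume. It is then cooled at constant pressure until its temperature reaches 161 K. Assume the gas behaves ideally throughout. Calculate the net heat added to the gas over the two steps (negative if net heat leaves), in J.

-7940 J

V₁ = nRT₁/P₁ = 1.67×8.314×284/75.2 = 52.4 L.
Step 1 — Polytropic n=1.17: T₂ = T₁(V₁/V₂)^(n−1) = 284×(2.11)^0.17 = 322 K; P₂ = P₁(V₁/V₂)^n = 180 kPa.
W = (P₁V₁−P₂V₂)/(n−1) = (75.2×52.4−180×24.9)/0.17 = -3140 J.
ΔU = nCvΔT = 1.67×12.5×(322−284) = 800 J.
Q = ΔU + W = -2340 J.
State after step 1: P = 180 kPa, V = 24.9 L, T = 322 K.
Step 2 — Isobaric: P stays 180 kPa; V/T = const ⇒ T₂ = 161 K, V₂ = 12.4 L.
W = PΔV = 180×(12.4−24.9) kPa·L = -2240 J.
ΔU = nCvΔT = 1.67×12.5×(161−322) = -3360 J.
Q = ΔU + W = nCpΔT = -5600 J.
Net over both steps: W = -5380 J, Q = -7940 J, ΔU = -2560 J.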